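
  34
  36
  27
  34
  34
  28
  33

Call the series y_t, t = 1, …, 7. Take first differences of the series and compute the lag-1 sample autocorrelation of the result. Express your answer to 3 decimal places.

-0.577

First differences Δy: 2, -9, 7, 0, -6, 5
Mean of differences = -0.1667
Numerator Σ(Δy_t−Δȳ)(Δy_{t+1}−Δȳ) = -112.3611
Denominator Σ(Δy_t−Δȳ)² = 194.8333
r_1(Δy) = -112.3611 / 194.8333 = -0.577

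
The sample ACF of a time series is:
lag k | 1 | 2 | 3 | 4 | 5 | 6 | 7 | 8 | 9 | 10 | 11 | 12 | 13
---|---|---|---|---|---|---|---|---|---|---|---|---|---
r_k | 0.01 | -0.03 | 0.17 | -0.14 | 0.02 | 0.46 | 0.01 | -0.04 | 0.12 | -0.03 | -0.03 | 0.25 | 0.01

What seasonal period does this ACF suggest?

6

The largest autocorrelation is r_6 = 0.46, with a weaker echo at lag 12 (0.25); the remaining lags stay at or below 0.17.
The dominant spike at lag 6 indicates a seasonal period of 6.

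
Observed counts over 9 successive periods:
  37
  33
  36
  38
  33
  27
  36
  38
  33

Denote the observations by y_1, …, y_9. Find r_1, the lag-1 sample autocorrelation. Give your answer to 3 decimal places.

Mean ȳ = (37 + 33 + 36 + 38 + 33 + 27 + 36 + 38 + 33)/9 = 34.5556
Numerator Σ_{t=1}^{8}(y_t−ȳ)(y_{t+1}−ȳ) = -5.9753
Denominator Σ(y_t−ȳ)² = 98.2222
r_1 = -5.9753 / 98.2222 = -0.061

-0.061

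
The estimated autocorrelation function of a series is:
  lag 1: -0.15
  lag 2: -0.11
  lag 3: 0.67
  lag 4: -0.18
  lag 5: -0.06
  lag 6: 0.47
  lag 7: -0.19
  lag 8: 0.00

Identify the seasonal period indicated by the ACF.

The largest autocorrelation is r_3 = 0.67, with a weaker echo at lag 6 (0.47); the remaining lags stay at or below 0.00.
The dominant spike at lag 3 indicates a seasonal period of 3.

3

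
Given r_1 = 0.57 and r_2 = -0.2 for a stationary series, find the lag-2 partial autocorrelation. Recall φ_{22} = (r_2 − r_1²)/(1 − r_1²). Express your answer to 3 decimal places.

φ_{22} = (r_2 − r_1²) / (1 − r_1²)
r_1² = (0.57)² = 0.3249
Numerator = -0.2 − 0.3249 = -0.5249; denominator = 1 − 0.3249 = 0.6751
φ_{22} = -0.5249 / 0.6751 = -0.778

-0.778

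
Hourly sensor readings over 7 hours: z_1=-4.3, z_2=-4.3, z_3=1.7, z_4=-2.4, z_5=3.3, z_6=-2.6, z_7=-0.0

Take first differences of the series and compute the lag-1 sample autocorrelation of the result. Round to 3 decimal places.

-0.797

First differences Δz: 0.0, 6.0, -4.1, 5.7, -5.9, 2.6
Mean of differences = 0.7167
Numerator Σ(Δz_t−Δz̄)(Δz_{t+1}−Δz̄) = -98.6719
Denominator Σ(Δz_t−Δz̄)² = 123.7883
r_1(Δz) = -98.6719 / 123.7883 = -0.797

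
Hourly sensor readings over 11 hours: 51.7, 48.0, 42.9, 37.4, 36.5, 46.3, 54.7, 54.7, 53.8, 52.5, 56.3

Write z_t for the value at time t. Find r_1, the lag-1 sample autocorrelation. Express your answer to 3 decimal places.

Mean z̄ = (51.7 + 48.0 + 42.9 + 37.4 + 36.5 + 46.3 + 54.7 + 54.7 + 53.8 + 52.5 + 56.3)/11 = 48.6182
Numerator Σ_{t=1}^{10}(z_t−z̄)(z_{t+1}−z̄) = 334.1524
Denominator Σ(z_t−z̄)² = 495.5564
r_1 = 334.1524 / 495.5564 = 0.674

0.674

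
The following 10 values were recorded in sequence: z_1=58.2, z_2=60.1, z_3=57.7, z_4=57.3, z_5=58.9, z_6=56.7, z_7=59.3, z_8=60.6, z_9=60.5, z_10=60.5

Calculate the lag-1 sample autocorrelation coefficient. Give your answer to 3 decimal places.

Mean z̄ = (58.2 + 60.1 + 57.7 + 57.3 + 58.9 + 56.7 + 59.3 + 60.6 + 60.5 + 60.5)/10 = 58.9800
Numerator Σ_{t=1}^{9}(z_t−z̄)(z_{t+1}−z̄) = 4.7216
Denominator Σ(z_t−z̄)² = 18.8760
r_1 = 4.7216 / 18.8760 = 0.250

0.250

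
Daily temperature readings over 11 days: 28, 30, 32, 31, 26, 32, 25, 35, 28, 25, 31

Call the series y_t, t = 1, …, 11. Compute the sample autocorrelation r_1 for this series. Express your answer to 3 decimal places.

-0.519

Mean ȳ = (28 + 30 + 32 + 31 + 26 + 32 + 25 + 35 + 28 + 25 + 31)/11 = 29.3636
Numerator Σ_{t=1}^{10}(y_t−ȳ)(y_{t+1}−ȳ) = -54.2231
Denominator Σ(y_t−ȳ)² = 104.5455
r_1 = -54.2231 / 104.5455 = -0.519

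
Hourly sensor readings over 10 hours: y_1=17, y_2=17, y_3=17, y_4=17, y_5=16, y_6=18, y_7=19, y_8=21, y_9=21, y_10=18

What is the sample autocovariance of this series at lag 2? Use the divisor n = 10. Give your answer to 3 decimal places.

Mean ȳ = (17 + 17 + 17 + 17 + 16 + 18 + 19 + 21 + 21 + 18)/10 = 18.1000
Σ_{t=1}^{8}(y_t−ȳ)(y_{t+2}−ȳ) = 4.9800
γ_2 = 4.9800 / 10 = 0.498

0.498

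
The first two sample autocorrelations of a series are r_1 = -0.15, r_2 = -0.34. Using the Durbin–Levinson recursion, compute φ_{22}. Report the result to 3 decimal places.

φ_{22} = (r_2 − r_1²) / (1 − r_1²)
r_1² = (-0.15)² = 0.0225
Numerator = -0.34 − 0.0225 = -0.3625; denominator = 1 − 0.0225 = 0.9775
φ_{22} = -0.3625 / 0.9775 = -0.371

-0.371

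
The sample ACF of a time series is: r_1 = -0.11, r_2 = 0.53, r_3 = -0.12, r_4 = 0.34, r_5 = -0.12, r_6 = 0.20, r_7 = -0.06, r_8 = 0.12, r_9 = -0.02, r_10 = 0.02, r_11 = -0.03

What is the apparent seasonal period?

The largest autocorrelation is r_2 = 0.53, with weaker echoes at lags 4 (0.34) and 6 (0.20); the remaining lags stay at or below 0.12.
The dominant spike at lag 2 indicates a seasonal period of 2.

2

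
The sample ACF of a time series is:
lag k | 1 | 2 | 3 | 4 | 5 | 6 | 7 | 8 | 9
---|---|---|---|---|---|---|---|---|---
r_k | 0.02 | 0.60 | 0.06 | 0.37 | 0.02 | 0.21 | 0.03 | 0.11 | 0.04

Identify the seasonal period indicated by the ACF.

The largest autocorrelation is r_2 = 0.60, with weaker echoes at lags 4 (0.37) and 6 (0.21); the remaining lags stay at or below 0.11.
The dominant spike at lag 2 indicates a seasonal period of 2.

2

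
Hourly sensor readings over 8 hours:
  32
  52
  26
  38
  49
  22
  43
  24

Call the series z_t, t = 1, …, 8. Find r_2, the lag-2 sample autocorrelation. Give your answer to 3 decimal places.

0.183

Mean z̄ = (32 + 52 + 26 + 38 + 49 + 22 + 43 + 24)/8 = 35.7500
Numerator Σ_{t=1}^{6}(z_t−z̄)(z_{t+2}−z̄) = 170.6250
Denominator Σ(z_t−z̄)² = 933.5000
r_2 = 170.6250 / 933.5000 = 0.183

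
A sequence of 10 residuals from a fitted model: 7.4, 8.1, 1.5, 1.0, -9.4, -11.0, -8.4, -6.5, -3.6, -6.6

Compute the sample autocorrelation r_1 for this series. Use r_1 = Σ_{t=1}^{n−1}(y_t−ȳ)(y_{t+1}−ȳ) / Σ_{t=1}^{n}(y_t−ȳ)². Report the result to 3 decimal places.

0.648

Mean ȳ = (7.4 + 8.1 + 1.5 + 1.0 − 9.4 − 11.0 − 8.4 − 6.5 − 3.6 − 6.6)/10 = -2.7500
Numerator Σ_{t=1}^{9}(y_t−ȳ)(y_{t+1}−ȳ) = 276.3625
Denominator Σ(y_t−ȳ)² = 426.6850
r_1 = 276.3625 / 426.6850 = 0.648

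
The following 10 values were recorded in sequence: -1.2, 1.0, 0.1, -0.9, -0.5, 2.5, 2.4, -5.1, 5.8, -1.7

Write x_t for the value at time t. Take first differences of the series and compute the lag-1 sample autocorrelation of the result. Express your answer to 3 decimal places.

-0.660

First differences Δx: 2.2, -0.9, -1.0, 0.4, 3.0, -0.1, -7.5, 10.9, -7.5
Mean of differences = -0.0556
Numerator Σ(Δx_t−Δx̄)(Δx_{t+1}−Δx̄) = -163.0664
Denominator Σ(Δx_t−Δx̄)² = 247.1022
r_1(Δx) = -163.0664 / 247.1022 = -0.660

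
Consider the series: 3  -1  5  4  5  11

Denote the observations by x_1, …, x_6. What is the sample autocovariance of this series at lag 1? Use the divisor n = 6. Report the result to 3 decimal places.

1.375

Mean x̄ = (3 − 1 + 5 + 4 + 5 + 11)/6 = 4.5000
Deviations: -1.5000, -5.5000, 0.5000, -0.5000, 0.5000, 6.5000
Σ_{t=1}^{5}(x_t−x̄)(x_{t+1}−x̄) = 8.2500
γ_1 = 8.2500 / 6 = 1.375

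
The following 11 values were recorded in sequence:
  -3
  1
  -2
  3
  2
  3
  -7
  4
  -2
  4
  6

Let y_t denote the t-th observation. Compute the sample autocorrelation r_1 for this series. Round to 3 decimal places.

-0.305

Mean ȳ = (-3 + 1 − 2 + 3 + 2 + 3 − 7 + 4 − 2 + 4 + 6)/11 = 0.8182
Numerator Σ_{t=1}^{10}(y_t−ȳ)(y_{t+1}−ȳ) = -45.5785
Denominator Σ(y_t−ȳ)² = 149.6364
r_1 = -45.5785 / 149.6364 = -0.305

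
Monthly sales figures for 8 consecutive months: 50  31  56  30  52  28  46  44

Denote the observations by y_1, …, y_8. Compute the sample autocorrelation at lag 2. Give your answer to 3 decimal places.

Mean ȳ = (50 + 31 + 56 + 30 + 52 + 28 + 46 + 44)/8 = 42.1250
Σ(y_t−ȳ)(y_{t+2}−ȳ) = (109.2656) + (134.8906) + (137.0156) + (171.2656) + (38.2656) + (-26.4844) = 564.2188
Denominator Σ(y_t−ȳ)² = 840.8750
r_2 = 564.2188 / 840.8750 = 0.671

0.671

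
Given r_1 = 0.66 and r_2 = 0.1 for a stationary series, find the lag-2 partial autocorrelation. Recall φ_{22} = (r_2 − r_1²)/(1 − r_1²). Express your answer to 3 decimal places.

-0.595

φ_{22} = (r_2 − r_1²) / (1 − r_1²)
r_1² = (0.66)² = 0.4356
Numerator = 0.1 − 0.4356 = -0.3356; denominator = 1 − 0.4356 = 0.5644
φ_{22} = -0.3356 / 0.5644 = -0.595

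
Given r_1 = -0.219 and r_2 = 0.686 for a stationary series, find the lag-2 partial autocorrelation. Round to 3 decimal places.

φ_{22} = (r_2 − r_1²) / (1 − r_1²)
r_1² = (-0.219)² = 0.047961
Numerator = 0.686 − 0.0480 = 0.6380; denominator = 1 − 0.0480 = 0.9520
φ_{22} = 0.6380 / 0.9520 = 0.670

0.670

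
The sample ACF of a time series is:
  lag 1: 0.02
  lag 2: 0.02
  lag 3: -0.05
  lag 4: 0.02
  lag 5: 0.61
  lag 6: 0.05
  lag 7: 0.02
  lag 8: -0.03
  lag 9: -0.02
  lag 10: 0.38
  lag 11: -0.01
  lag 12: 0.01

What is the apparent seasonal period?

5

The largest autocorrelation is r_5 = 0.61, with a weaker echo at lag 10 (0.38); the remaining lags stay at or below 0.05.
The dominant spike at lag 5 indicates a seasonal period of 5.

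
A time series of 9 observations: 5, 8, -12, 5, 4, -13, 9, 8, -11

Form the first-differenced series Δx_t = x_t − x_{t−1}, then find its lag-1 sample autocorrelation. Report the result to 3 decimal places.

-0.433

First differences Δx: 3, -20, 17, -1, -17, 22, -1, -19
Mean of differences = -2.0000
Numerator Σ(Δx_t−Δx̄)(Δx_{t+1}−Δx̄) = -781.0000
Denominator Σ(Δx_t−Δx̄)² = 1802.0000
r_1(Δx) = -781.0000 / 1802.0000 = -0.433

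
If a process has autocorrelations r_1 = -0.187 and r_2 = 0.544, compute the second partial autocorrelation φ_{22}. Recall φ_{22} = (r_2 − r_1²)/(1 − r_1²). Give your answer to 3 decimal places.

0.527

φ_{22} = (r_2 − r_1²) / (1 − r_1²)
r_1² = (-0.187)² = 0.034969
Numerator = 0.544 − 0.0350 = 0.5090; denominator = 1 − 0.0350 = 0.9650
φ_{22} = 0.5090 / 0.9650 = 0.527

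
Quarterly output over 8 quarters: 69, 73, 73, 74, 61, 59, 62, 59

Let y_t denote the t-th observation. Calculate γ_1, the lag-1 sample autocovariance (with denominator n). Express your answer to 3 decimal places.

Mean ȳ = (69 + 73 + 73 + 74 + 61 + 59 + 62 + 59)/8 = 66.2500
Deviations: 2.7500, 6.7500, 6.7500, 7.7500, -5.2500, -7.2500, -4.2500, -7.2500
Σ_{t=1}^{7}(y_t−ȳ)(y_{t+1}−ȳ) = 175.4375
γ_1 = 175.4375 / 8 = 21.930

21.930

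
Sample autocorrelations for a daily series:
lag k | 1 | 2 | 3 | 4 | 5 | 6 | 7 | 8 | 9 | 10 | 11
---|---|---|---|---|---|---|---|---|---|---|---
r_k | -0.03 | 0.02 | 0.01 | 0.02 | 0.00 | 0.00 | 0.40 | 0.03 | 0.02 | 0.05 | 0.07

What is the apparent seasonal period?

7

The largest autocorrelation is r_7 = 0.40; the remaining lags stay at or below 0.07.
The dominant spike at lag 7 indicates a seasonal period of 7.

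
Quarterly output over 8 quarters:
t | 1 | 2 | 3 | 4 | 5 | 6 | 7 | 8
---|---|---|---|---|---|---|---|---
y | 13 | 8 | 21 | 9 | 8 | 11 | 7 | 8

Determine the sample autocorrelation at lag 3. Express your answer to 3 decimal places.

Mean ȳ = (13 + 8 + 21 + 9 + 8 + 11 + 7 + 8)/8 = 10.6250
Deviations from mean: 2.3750, -2.6250, 10.3750, -1.6250, -2.6250, 0.3750, -3.6250, -2.6250
Σ(y_t−ȳ)(y_{t+3}−ȳ) = (-3.8594) + (6.8906) + (3.8906) + (5.8906) + (6.8906) = 19.7031
Denominator Σ(y_t−ȳ)² = 149.8750
r_3 = 19.7031 / 149.8750 = 0.131

0.131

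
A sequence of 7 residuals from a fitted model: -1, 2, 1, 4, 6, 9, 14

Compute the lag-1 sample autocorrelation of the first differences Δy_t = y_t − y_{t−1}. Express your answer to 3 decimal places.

First differences Δy: 3, -1, 3, 2, 3, 5
Mean of differences = 2.5000
Numerator Σ(Δy_t−Δȳ)(Δy_{t+1}−Δȳ) = -2.7500
Denominator Σ(Δy_t−Δȳ)² = 19.5000
r_1(Δy) = -2.7500 / 19.5000 = -0.141

-0.141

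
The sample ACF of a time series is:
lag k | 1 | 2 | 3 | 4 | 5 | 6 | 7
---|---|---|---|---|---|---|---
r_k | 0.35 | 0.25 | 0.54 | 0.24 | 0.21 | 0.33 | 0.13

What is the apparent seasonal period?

3

The largest autocorrelation is r_3 = 0.54; the remaining lags stay at or below 0.35. The elevated value at lag 1 (0.35), dropping to 0.25 at lag 2, reflects decaying short-term dependence rather than seasonality.
The dominant spike at lag 3 indicates a seasonal period of 3.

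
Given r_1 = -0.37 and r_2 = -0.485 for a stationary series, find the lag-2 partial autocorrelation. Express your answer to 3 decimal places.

φ_{22} = (r_2 − r_1²) / (1 − r_1²)
r_1² = (-0.37)² = 0.1369
Numerator = -0.485 − 0.1369 = -0.6219; denominator = 1 − 0.1369 = 0.8631
φ_{22} = -0.6219 / 0.8631 = -0.721

-0.721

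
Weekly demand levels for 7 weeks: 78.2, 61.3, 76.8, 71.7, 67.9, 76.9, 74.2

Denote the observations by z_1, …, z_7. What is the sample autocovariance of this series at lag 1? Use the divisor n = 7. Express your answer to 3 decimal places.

-17.870

Mean z̄ = (78.2 + 61.3 + 76.8 + 71.7 + 67.9 + 76.9 + 74.2)/7 = 72.4286
Deviations: 5.7714, -11.1286, 4.3714, -0.7286, -4.5286, 4.4714, 1.7714
Σ_{t=1}^{6}(z_t−z̄)(z_{t+1}−z̄) = -125.0894
γ_1 = -125.0894 / 7 = -17.870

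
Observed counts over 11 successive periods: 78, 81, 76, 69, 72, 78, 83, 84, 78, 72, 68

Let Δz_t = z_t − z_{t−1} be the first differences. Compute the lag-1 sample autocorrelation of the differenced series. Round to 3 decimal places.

First differences Δz: 3, -5, -7, 3, 6, 5, 1, -6, -6, -4
Mean of differences = -1.0000
Numerator Σ(Δz_t−Δz̄)(Δz_{t+1}−Δz̄) = 96.0000
Denominator Σ(Δz_t−Δz̄)² = 232.0000
r_1(Δz) = 96.0000 / 232.0000 = 0.414

0.414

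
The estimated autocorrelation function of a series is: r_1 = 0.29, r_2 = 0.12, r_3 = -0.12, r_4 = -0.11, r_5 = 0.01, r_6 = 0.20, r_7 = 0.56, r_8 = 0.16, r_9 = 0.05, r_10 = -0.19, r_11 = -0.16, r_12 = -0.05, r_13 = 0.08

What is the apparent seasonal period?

7

The largest autocorrelation is r_7 = 0.56; the remaining lags stay at or below 0.29. The elevated value at lag 1 (0.29), dropping to 0.12 at lag 2, reflects decaying short-term dependence rather than seasonality.
The dominant spike at lag 7 indicates a seasonal period of 7.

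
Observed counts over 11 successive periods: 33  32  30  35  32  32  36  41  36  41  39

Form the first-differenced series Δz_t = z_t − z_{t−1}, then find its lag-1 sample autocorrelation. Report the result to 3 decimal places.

First differences Δz: -1, -2, 5, -3, 0, 4, 5, -5, 5, -2
Mean of differences = 0.6000
Numerator Σ(Δz_t−Δz̄)(Δz_{t+1}−Δz̄) = -68.7600
Denominator Σ(Δz_t−Δz̄)² = 130.4000
r_1(Δz) = -68.7600 / 130.4000 = -0.527

-0.527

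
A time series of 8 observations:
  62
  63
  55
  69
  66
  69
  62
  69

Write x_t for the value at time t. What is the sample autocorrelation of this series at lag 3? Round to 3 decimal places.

-0.358

Mean x̄ = (62 + 63 + 55 + 69 + 66 + 69 + 62 + 69)/8 = 64.3750
Deviations from mean: -2.3750, -1.3750, -9.3750, 4.6250, 1.6250, 4.6250, -2.3750, 4.6250
Numerator Σ_{t=1}^{5}(x_t−x̄)(x_{t+3}−x̄) = -60.0469
Denominator Σ(x_t−x̄)² = 167.8750
r_3 = -60.0469 / 167.8750 = -0.358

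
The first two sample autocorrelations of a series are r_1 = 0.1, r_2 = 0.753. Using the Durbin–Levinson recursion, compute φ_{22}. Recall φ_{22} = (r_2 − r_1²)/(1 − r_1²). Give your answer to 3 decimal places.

0.751

φ_{22} = (r_2 − r_1²) / (1 − r_1²)
r_1² = (0.1)² = 0.01
Numerator = 0.753 − 0.0100 = 0.7430; denominator = 1 − 0.0100 = 0.9900
φ_{22} = 0.7430 / 0.9900 = 0.751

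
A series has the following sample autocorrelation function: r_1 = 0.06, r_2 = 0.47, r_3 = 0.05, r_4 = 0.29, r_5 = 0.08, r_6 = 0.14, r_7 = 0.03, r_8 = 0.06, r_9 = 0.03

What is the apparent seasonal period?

The largest autocorrelation is r_2 = 0.47, with a weaker echo at lag 4 (0.29); the remaining lags stay at or below 0.14.
The dominant spike at lag 2 indicates a seasonal period of 2.

2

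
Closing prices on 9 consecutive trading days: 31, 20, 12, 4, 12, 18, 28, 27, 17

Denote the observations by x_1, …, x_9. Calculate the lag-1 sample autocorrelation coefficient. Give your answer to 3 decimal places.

0.431

Mean x̄ = (31 + 20 + 12 + 4 + 12 + 18 + 28 + 27 + 17)/9 = 18.7778
Numerator Σ_{t=1}^{8}(x_t−x̄)(x_{t+1}−x̄) = 266.2840
Denominator Σ(x_t−x̄)² = 617.5556
r_1 = 266.2840 / 617.5556 = 0.431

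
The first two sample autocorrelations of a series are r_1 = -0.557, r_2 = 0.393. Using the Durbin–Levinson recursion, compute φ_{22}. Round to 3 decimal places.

φ_{22} = (r_2 − r_1²) / (1 − r_1²)
r_1² = (-0.557)² = 0.310249
Numerator = 0.393 − 0.3102 = 0.0828; denominator = 1 − 0.3102 = 0.6898
φ_{22} = 0.0828 / 0.6898 = 0.120

0.120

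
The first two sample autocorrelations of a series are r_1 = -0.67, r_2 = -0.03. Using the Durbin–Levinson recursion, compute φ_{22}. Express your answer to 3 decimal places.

-0.869

φ_{22} = (r_2 − r_1²) / (1 − r_1²)
r_1² = (-0.67)² = 0.4489
Numerator = -0.03 − 0.4489 = -0.4789; denominator = 1 − 0.4489 = 0.5511
φ_{22} = -0.4789 / 0.5511 = -0.869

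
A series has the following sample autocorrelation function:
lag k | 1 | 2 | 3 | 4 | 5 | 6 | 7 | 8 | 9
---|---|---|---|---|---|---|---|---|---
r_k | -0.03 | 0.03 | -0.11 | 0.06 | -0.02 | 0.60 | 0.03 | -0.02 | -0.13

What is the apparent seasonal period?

The largest autocorrelation is r_6 = 0.60; the remaining lags stay at or below 0.06.
The dominant spike at lag 6 indicates a seasonal period of 6.

6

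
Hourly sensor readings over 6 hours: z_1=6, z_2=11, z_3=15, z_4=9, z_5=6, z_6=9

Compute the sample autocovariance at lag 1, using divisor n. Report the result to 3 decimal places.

0.704

Mean z̄ = (6 + 11 + 15 + 9 + 6 + 9)/6 = 9.3333
Deviations: -3.3333, 1.6667, 5.6667, -0.3333, -3.3333, -0.3333
Σ_{t=1}^{5}(z_t−z̄)(z_{t+1}−z̄) = 4.2222
γ_1 = 4.2222 / 6 = 0.704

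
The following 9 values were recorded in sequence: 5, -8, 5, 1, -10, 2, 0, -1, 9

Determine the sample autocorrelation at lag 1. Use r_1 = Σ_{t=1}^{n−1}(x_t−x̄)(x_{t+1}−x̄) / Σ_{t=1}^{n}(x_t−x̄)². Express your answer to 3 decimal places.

Mean x̄ = (5 − 8 + 5 + 1 − 10 + 2 + 0 − 1 + 9)/9 = 0.3333
Numerator Σ_{t=1}^{8}(x_t−x̄)(x_{t+1}−x̄) = -110.4444
Denominator Σ(x_t−x̄)² = 300.0000
r_1 = -110.4444 / 300.0000 = -0.368

-0.368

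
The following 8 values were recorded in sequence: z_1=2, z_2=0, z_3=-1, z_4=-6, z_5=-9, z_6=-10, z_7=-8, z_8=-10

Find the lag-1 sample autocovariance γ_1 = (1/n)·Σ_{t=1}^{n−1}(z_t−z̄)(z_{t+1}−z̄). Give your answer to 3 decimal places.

Mean z̄ = (2 + 0 − 1 − 6 − 9 − 10 − 8 − 10)/8 = -5.2500
Σ_{t=1}^{7}(z_t−z̄)(z_{t+1}−z̄) = 103.9375
γ_1 = 103.9375 / 8 = 12.992

12.992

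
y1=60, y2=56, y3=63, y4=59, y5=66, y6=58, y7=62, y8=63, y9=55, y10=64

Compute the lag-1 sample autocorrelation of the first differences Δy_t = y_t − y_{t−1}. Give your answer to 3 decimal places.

First differences Δy: -4, 7, -4, 7, -8, 4, 1, -8, 9
Mean of differences = 0.4444
Numerator Σ(Δy_t−Δȳ)(Δy_{t+1}−Δȳ) = -247.7531
Denominator Σ(Δy_t−Δȳ)² = 354.2222
r_1(Δy) = -247.7531 / 354.2222 = -0.699

-0.699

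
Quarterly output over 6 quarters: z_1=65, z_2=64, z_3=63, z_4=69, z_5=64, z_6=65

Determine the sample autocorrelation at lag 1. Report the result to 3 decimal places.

-0.455

Mean z̄ = (65 + 64 + 63 + 69 + 64 + 65)/6 = 65.0000
Deviations from mean: 0.0000, -1.0000, -2.0000, 4.0000, -1.0000, 0.0000
Numerator Σ_{t=1}^{5}(z_t−z̄)(z_{t+1}−z̄) = -10.0000
Denominator Σ(z_t−z̄)² = 22.0000
r_1 = -10.0000 / 22.0000 = -0.455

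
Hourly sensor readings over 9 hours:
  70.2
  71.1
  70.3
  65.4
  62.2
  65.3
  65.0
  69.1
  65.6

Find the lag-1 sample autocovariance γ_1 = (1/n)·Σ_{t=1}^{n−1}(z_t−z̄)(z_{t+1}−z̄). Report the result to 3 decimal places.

Mean z̄ = (70.2 + 71.1 + 70.3 + 65.4 + 62.2 + 65.3 + 65.0 + 69.1 + 65.6)/9 = 67.1333
Σ_{t=1}^{8}(z_t−z̄)(z_{t+1}−z̄) = 33.5322
γ_1 = 33.5322 / 9 = 3.726

3.726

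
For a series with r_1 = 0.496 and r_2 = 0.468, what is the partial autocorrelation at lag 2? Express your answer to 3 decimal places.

0.294

φ_{22} = (r_2 − r_1²) / (1 − r_1²)
r_1² = (0.496)² = 0.246016
Numerator = 0.468 − 0.2460 = 0.2220; denominator = 1 − 0.2460 = 0.7540
φ_{22} = 0.2220 / 0.7540 = 0.294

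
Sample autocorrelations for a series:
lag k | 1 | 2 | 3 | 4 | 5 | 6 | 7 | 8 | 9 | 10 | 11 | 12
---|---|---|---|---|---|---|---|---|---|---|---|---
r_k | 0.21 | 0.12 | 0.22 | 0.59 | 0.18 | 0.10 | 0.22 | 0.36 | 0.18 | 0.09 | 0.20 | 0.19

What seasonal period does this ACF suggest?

4

The largest autocorrelation is r_4 = 0.59, with a weaker echo at lag 8 (0.36); the remaining lags stay at or below 0.22.
The dominant spike at lag 4 indicates a seasonal period of 4.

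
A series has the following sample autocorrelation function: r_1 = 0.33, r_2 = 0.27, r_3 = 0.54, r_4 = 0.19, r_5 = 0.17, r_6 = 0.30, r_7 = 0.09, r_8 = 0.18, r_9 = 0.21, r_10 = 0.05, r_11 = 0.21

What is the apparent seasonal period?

3

The largest autocorrelation is r_3 = 0.54; the remaining lags stay at or below 0.33. The elevated value at lag 1 (0.33), dropping to 0.27 at lag 2, reflects decaying short-term dependence rather than seasonality.
The dominant spike at lag 3 indicates a seasonal period of 3.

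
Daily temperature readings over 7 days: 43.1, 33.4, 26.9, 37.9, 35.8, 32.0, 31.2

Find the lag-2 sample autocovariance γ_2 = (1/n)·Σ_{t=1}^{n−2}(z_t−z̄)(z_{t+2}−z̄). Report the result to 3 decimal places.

Mean z̄ = (43.1 + 33.4 + 26.9 + 37.9 + 35.8 + 32.0 + 31.2)/7 = 34.3286
Σ_{t=1}^{5}(z_t−z̄)(z_{t+2}−z̄) = -92.3259
γ_2 = -92.3259 / 7 = -13.189

-13.189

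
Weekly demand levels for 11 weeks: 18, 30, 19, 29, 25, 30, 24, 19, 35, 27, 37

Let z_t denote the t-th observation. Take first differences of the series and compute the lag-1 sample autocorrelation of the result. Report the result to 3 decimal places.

-0.691

First differences Δz: 12, -11, 10, -4, 5, -6, -5, 16, -8, 10
Mean of differences = 1.9000
Numerator Σ(Δz_t−Δz̄)(Δz_{t+1}−Δz̄) = -587.9100
Denominator Σ(Δz_t−Δz̄)² = 850.9000
r_1(Δz) = -587.9100 / 850.9000 = -0.691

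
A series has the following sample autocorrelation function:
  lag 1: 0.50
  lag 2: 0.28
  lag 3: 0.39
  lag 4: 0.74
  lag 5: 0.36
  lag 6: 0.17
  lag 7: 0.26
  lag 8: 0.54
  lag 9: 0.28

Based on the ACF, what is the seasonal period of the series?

4

The largest autocorrelation is r_4 = 0.74, with a weaker echo at lag 8 (0.54); the remaining lags stay at or below 0.50. The elevated value at lag 1 (0.50), dropping to 0.28 at lag 2, reflects decaying short-term dependence rather than seasonality.
The dominant spike at lag 4 indicates a seasonal period of 4.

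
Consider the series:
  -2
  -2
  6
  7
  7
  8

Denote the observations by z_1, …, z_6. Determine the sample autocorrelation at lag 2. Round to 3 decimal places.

Mean z̄ = (-2 − 2 + 6 + 7 + 7 + 8)/6 = 4.0000
Deviations from mean: -6.0000, -6.0000, 2.0000, 3.0000, 3.0000, 4.0000
Numerator Σ_{t=1}^{4}(z_t−z̄)(z_{t+2}−z̄) = -12.0000
Denominator Σ(z_t−z̄)² = 110.0000
r_2 = -12.0000 / 110.0000 = -0.109

-0.109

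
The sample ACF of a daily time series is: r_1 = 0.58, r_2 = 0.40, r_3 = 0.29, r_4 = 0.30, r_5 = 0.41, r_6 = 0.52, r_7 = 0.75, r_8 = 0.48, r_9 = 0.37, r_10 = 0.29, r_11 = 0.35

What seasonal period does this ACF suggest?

7

The largest autocorrelation is r_7 = 0.75; the remaining lags stay at or below 0.58. The elevated value at lag 1 (0.58), dropping to 0.40 at lag 2, reflects decaying short-term dependence rather than seasonality.
The dominant spike at lag 7 indicates a seasonal period of 7.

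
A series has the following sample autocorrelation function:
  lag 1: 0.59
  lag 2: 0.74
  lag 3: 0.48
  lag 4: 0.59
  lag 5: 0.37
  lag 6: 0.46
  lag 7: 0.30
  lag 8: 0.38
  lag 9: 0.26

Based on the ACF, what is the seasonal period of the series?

2

The largest autocorrelation is r_2 = 0.74; the remaining lags stay at or below 0.59.
The dominant spike at lag 2 indicates a seasonal period of 2.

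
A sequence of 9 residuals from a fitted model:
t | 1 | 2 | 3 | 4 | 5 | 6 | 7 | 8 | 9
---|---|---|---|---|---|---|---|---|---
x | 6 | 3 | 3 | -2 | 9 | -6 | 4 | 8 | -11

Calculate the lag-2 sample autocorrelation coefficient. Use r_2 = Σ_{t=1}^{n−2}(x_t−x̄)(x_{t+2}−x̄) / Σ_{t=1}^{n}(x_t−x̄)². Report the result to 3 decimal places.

-0.063

Mean x̄ = (6 + 3 + 3 − 2 + 9 − 6 + 4 + 8 − 11)/9 = 1.5556
Σ(x_t−x̄)(x_{t+2}−x̄) = (6.4198) + (-5.1358) + (10.7531) + (26.8642) + (18.1975) + (-48.6914) + (-30.6914) = -22.2840
Denominator Σ(x_t−x̄)² = 354.2222
r_2 = -22.2840 / 354.2222 = -0.063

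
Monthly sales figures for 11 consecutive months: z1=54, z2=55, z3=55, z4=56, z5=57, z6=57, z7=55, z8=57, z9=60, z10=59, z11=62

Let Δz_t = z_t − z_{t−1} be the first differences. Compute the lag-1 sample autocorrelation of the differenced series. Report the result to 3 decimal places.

-0.290

First differences Δz: 1, 0, 1, 1, 0, -2, 2, 3, -1, 3
Mean of differences = 0.8000
Numerator Σ(Δz_t−Δz̄)(Δz_{t+1}−Δz̄) = -6.8400
Denominator Σ(Δz_t−Δz̄)² = 23.6000
r_1(Δz) = -6.8400 / 23.6000 = -0.290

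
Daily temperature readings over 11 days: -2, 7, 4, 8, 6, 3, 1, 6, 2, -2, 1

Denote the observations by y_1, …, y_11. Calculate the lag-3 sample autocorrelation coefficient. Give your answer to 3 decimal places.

-0.091

Mean ȳ = (-2 + 7 + 4 + 8 + 6 + 3 + 1 + 6 + 2 − 2 + 1)/11 = 3.0909
Numerator Σ_{t=1}^{8}(y_t−ȳ)(y_{t+3}−ȳ) = -10.8430
Denominator Σ(y_t−ȳ)² = 118.9091
r_3 = -10.8430 / 118.9091 = -0.091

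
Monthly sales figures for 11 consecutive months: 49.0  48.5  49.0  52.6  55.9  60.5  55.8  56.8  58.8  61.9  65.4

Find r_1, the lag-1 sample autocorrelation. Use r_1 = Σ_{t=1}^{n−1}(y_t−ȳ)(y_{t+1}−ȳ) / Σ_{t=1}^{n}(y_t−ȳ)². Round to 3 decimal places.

0.634

Mean ȳ = (49.0 + 48.5 + 49.0 + 52.6 + 55.9 + 60.5 + 55.8 + 56.8 + 58.8 + 61.9 + 65.4)/11 = 55.8364
Numerator Σ_{t=1}^{10}(y_t−ȳ)(y_{t+1}−ȳ) = 201.1360
Denominator Σ(y_t−ȳ)² = 317.4655
r_1 = 201.1360 / 317.4655 = 0.634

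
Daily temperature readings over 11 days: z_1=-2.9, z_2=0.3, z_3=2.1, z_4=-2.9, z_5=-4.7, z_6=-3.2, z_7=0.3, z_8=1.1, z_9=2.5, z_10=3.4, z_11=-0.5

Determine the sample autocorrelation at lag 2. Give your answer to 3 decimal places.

-0.162

Mean z̄ = (-2.9 + 0.3 + 2.1 − 2.9 − 4.7 − 3.2 + 0.3 + 1.1 + 2.5 + 3.4 − 0.5)/11 = -0.4091
Numerator Σ_{t=1}^{9}(z_t−z̄)(z_{t+2}−z̄) = -11.5383
Denominator Σ(z_t−z̄)² = 71.1691
r_2 = -11.5383 / 71.1691 = -0.162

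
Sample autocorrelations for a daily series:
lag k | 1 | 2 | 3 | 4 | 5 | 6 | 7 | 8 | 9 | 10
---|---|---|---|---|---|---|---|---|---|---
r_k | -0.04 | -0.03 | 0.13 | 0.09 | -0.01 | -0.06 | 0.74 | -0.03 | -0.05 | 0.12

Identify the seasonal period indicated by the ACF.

7

The largest autocorrelation is r_7 = 0.74; the remaining lags stay at or below 0.13.
The dominant spike at lag 7 indicates a seasonal period of 7.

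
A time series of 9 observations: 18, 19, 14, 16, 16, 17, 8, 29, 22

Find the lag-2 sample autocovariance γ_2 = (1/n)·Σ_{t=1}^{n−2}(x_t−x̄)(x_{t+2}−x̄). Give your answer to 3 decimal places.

-3.284

Mean x̄ = (18 + 19 + 14 + 16 + 16 + 17 + 8 + 29 + 22)/9 = 17.6667
Σ_{t=1}^{7}(x_t−x̄)(x_{t+2}−x̄) = -29.5556
γ_2 = -29.5556 / 9 = -3.284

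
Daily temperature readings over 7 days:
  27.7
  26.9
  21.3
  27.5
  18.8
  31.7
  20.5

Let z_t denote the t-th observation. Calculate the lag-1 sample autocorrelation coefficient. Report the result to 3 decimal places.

Mean z̄ = (27.7 + 26.9 + 21.3 + 27.5 + 18.8 + 31.7 + 20.5)/7 = 24.9143
Deviations from mean: 2.7857, 1.9857, -3.6143, 2.5857, -6.1143, 6.7857, -4.4143
Σ(z_t−z̄)(z_{t+1}−z̄) = (5.5316) + (-7.1769) + (-9.3455) + (-15.8098) + (-41.4898) + (-29.9541) = -98.2445
Denominator Σ(z_t−z̄)² = 134.3686
r_1 = -98.2445 / 134.3686 = -0.731

-0.731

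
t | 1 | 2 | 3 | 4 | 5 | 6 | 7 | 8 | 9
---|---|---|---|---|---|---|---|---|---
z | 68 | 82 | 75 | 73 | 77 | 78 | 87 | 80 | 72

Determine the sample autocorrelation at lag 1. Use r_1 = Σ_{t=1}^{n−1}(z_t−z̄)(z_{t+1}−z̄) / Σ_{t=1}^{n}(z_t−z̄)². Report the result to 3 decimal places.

Mean z̄ = (68 + 82 + 75 + 73 + 77 + 78 + 87 + 80 + 72)/9 = 76.8889
Numerator Σ_{t=1}^{8}(z_t−z̄)(z_{t+1}−z̄) = -20.5679
Denominator Σ(z_t−z̄)² = 260.8889
r_1 = -20.5679 / 260.8889 = -0.079

-0.079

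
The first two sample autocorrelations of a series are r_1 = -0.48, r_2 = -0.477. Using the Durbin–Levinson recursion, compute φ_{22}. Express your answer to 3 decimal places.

-0.919

φ_{22} = (r_2 − r_1²) / (1 − r_1²)
r_1² = (-0.48)² = 0.2304
Numerator = -0.477 − 0.2304 = -0.7074; denominator = 1 − 0.2304 = 0.7696
φ_{22} = -0.7074 / 0.7696 = -0.919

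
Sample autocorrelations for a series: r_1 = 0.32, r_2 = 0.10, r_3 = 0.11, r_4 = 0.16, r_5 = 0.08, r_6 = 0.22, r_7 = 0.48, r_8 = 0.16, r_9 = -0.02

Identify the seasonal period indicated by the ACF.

7

The largest autocorrelation is r_7 = 0.48; the remaining lags stay at or below 0.32. The elevated value at lag 1 (0.32), dropping to 0.10 at lag 2, reflects decaying short-term dependence rather than seasonality.
The dominant spike at lag 7 indicates a seasonal period of 7.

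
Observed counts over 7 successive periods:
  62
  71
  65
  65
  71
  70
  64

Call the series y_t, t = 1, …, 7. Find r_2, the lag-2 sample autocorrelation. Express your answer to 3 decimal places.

Mean ȳ = (62 + 71 + 65 + 65 + 71 + 70 + 64)/7 = 66.8571
Deviations from mean: -4.8571, 4.1429, -1.8571, -1.8571, 4.1429, 3.1429, -2.8571
Σ(y_t−ȳ)(y_{t+2}−ȳ) = (9.0204) + (-7.6939) + (-7.6939) + (-5.8367) + (-11.8367) = -24.0408
Denominator Σ(y_t−ȳ)² = 82.8571
r_2 = -24.0408 / 82.8571 = -0.290

-0.290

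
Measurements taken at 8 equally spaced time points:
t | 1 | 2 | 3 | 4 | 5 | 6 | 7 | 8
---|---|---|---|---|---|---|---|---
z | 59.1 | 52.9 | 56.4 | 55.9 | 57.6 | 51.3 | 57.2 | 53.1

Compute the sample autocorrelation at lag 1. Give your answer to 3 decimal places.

Mean z̄ = (59.1 + 52.9 + 56.4 + 55.9 + 57.6 + 51.3 + 57.2 + 53.1)/8 = 55.4375
Σ(z_t−z̄)(z_{t+1}−z̄) = (-9.2936) + (-2.4423) + (0.4452) + (1.0002) + (-8.9473) + (-7.2923) + (-4.1198) = -30.6502
Denominator Σ(z_t−z̄)² = 51.3588
r_1 = -30.6502 / 51.3588 = -0.597

-0.597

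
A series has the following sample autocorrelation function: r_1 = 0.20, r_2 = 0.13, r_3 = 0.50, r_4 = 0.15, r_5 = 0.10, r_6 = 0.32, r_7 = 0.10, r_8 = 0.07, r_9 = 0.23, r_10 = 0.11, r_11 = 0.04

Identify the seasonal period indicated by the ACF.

3

The largest autocorrelation is r_3 = 0.50, with weaker echoes at lags 6 (0.32) and 9 (0.23); the remaining lags stay at or below 0.20.
The dominant spike at lag 3 indicates a seasonal period of 3.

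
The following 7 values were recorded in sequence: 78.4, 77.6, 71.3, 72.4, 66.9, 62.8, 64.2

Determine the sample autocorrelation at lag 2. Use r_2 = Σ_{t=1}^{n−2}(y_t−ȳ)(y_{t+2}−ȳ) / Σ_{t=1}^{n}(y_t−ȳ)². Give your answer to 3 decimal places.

0.109

Mean ȳ = (78.4 + 77.6 + 71.3 + 72.4 + 66.9 + 62.8 + 64.2)/7 = 70.5143
Σ(y_t−ȳ)(y_{t+2}−ȳ) = (6.1959) + (13.3616) + (-2.8398) + (-14.5469) + (22.8216) = 24.9924
Denominator Σ(y_t−ȳ)² = 229.0086
r_2 = 24.9924 / 229.0086 = 0.109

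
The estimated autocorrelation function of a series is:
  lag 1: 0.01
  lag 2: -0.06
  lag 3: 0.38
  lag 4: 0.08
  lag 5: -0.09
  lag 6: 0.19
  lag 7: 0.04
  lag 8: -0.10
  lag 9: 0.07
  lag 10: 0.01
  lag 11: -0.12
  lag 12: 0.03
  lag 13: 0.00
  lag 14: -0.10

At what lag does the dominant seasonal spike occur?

3

The largest autocorrelation is r_3 = 0.38, with a weaker echo at lag 6 (0.19); the remaining lags stay at or below 0.08.
The dominant spike at lag 3 indicates a seasonal period of 3.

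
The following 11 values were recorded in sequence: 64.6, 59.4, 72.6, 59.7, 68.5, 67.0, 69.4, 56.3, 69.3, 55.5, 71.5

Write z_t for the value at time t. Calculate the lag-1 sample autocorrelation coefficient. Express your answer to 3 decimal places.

-0.692

Mean z̄ = (64.6 + 59.4 + 72.6 + 59.7 + 68.5 + 67.0 + 69.4 + 56.3 + 69.3 + 55.5 + 71.5)/11 = 64.8909
Numerator Σ_{t=1}^{10}(z_t−z̄)(z_{t+1}−z̄) = -262.4483
Denominator Σ(z_t−z̄)² = 379.5291
r_1 = -262.4483 / 379.5291 = -0.692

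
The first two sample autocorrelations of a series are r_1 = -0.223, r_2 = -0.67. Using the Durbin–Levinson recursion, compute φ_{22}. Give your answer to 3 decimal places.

φ_{22} = (r_2 − r_1²) / (1 − r_1²)
r_1² = (-0.223)² = 0.049729
Numerator = -0.67 − 0.0497 = -0.7197; denominator = 1 − 0.0497 = 0.9503
φ_{22} = -0.7197 / 0.9503 = -0.757

-0.757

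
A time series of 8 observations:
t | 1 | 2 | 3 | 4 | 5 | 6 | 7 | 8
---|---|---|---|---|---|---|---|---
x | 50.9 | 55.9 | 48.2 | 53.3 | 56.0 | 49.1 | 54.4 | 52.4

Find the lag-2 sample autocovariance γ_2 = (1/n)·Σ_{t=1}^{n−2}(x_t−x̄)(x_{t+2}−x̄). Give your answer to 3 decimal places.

-0.137

Mean x̄ = (50.9 + 55.9 + 48.2 + 53.3 + 56.0 + 49.1 + 54.4 + 52.4)/8 = 52.5250
Σ_{t=1}^{6}(x_t−x̄)(x_{t+2}−x̄) = -1.0963
γ_2 = -1.0963 / 8 = -0.137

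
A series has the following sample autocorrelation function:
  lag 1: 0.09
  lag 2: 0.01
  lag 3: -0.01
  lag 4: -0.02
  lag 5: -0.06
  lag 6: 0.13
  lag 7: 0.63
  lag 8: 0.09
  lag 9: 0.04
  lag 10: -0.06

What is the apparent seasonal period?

The largest autocorrelation is r_7 = 0.63; the remaining lags stay at or below 0.13.
The dominant spike at lag 7 indicates a seasonal period of 7.

7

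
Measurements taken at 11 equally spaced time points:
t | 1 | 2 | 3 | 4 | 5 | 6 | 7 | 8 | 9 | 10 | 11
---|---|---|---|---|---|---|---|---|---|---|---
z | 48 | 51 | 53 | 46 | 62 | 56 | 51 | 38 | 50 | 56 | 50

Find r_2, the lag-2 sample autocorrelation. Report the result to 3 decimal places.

-0.363

Mean z̄ = (48 + 51 + 53 + 46 + 62 + 56 + 51 + 38 + 50 + 56 + 50)/11 = 51.0000
Numerator Σ_{t=1}^{9}(z_t−z̄)(z_{t+2}−z̄) = -138.0000
Denominator Σ(z_t−z̄)² = 380.0000
r_2 = -138.0000 / 380.0000 = -0.363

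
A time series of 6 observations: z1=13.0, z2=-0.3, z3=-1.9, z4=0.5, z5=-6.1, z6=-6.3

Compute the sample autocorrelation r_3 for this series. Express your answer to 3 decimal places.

Mean z̄ = (13.0 − 0.3 − 1.9 + 0.5 − 6.1 − 6.3)/6 = -0.1833
Deviations from mean: 13.1833, -0.1167, -1.7167, 0.6833, -5.9167, -6.1167
Numerator Σ_{t=1}^{3}(z_t−z̄)(z_{t+3}−z̄) = 20.1992
Denominator Σ(z_t−z̄)² = 249.6483
r_3 = 20.1992 / 249.6483 = 0.081

0.081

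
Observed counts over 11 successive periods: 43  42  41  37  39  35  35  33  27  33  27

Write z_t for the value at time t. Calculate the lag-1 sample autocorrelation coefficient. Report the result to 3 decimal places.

Mean z̄ = (43 + 42 + 41 + 37 + 39 + 35 + 35 + 33 + 27 + 33 + 27)/11 = 35.6364
Numerator Σ_{t=1}^{10}(z_t−z̄)(z_{t+1}−z̄) = 161.1405
Denominator Σ(z_t−z̄)² = 300.5455
r_1 = 161.1405 / 300.5455 = 0.536

0.536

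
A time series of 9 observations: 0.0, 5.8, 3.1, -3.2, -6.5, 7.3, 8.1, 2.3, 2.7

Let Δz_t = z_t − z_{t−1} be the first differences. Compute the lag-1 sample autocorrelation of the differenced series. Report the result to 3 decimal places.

-0.058

First differences Δz: 5.8, -2.7, -6.3, -3.3, 13.8, 0.8, -5.8, 0.4
Mean of differences = 0.3375
Numerator Σ(Δz_t−Δz̄)(Δz_{t+1}−Δz̄) = -18.2527
Denominator Σ(Δz_t−Δz̄)² = 315.4788
r_1(Δz) = -18.2527 / 315.4788 = -0.058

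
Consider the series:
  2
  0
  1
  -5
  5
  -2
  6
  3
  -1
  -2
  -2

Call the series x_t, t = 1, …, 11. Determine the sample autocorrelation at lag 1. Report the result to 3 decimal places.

-0.302

Mean x̄ = (2 + 0 + 1 − 5 + 5 − 2 + 6 + 3 − 1 − 2 − 2)/11 = 0.4545
Numerator Σ_{t=1}^{10}(x_t−x̄)(x_{t+1}−x̄) = -33.4793
Denominator Σ(x_t−x̄)² = 110.7273
r_1 = -33.4793 / 110.7273 = -0.302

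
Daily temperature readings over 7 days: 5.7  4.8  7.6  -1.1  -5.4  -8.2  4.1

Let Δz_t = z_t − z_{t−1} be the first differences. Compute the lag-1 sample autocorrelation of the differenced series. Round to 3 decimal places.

-0.059

First differences Δz: -0.9, 2.8, -8.7, -4.3, -2.8, 12.3
Mean of differences = -0.2667
Numerator Σ(Δz_t−Δz̄)(Δz_{t+1}−Δz̄) = -15.4078
Denominator Σ(Δz_t−Δz̄)² = 261.5333
r_1(Δz) = -15.4078 / 261.5333 = -0.059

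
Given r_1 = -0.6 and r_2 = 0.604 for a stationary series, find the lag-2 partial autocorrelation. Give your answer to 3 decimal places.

φ_{22} = (r_2 − r_1²) / (1 − r_1²)
r_1² = (-0.6)² = 0.36
Numerator = 0.604 − 0.3600 = 0.2440; denominator = 1 − 0.3600 = 0.6400
φ_{22} = 0.2440 / 0.6400 = 0.381

0.381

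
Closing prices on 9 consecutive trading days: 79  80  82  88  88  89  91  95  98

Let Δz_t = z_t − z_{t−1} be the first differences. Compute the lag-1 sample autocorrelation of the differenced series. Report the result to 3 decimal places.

First differences Δz: 1, 2, 6, 0, 1, 2, 4, 3
Mean of differences = 2.3750
Numerator Σ(Δz_t−Δz̄)(Δz_{t+1}−Δz̄) = -5.2656
Denominator Σ(Δz_t−Δz̄)² = 25.8750
r_1(Δz) = -5.2656 / 25.8750 = -0.204

-0.204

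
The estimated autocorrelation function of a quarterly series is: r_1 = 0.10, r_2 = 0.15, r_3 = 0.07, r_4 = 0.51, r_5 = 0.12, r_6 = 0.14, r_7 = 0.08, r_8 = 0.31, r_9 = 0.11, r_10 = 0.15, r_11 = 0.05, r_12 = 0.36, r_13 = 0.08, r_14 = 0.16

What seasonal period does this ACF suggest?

The largest autocorrelation is r_4 = 0.51, with weaker echoes at lags 8 (0.31) and 12 (0.36); the remaining lags stay at or below 0.16.
The dominant spike at lag 4 indicates a seasonal period of 4.

4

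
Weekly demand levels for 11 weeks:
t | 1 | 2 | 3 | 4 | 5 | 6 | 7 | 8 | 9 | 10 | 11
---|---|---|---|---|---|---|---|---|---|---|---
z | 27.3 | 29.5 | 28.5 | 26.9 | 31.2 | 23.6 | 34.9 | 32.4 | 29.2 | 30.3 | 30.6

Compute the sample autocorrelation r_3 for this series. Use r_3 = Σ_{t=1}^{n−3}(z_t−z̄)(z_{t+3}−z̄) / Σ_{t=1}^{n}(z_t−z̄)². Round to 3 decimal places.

0.131

Mean z̄ = (27.3 + 29.5 + 28.5 + 26.9 + 31.2 + 23.6 + 34.9 + 32.4 + 29.2 + 30.3 + 30.6)/11 = 29.4909
Numerator Σ_{t=1}^{8}(z_t−z̄)(z_{t+3}−z̄) = 11.8034
Denominator Σ(z_t−z̄)² = 89.8091
r_3 = 11.8034 / 89.8091 = 0.131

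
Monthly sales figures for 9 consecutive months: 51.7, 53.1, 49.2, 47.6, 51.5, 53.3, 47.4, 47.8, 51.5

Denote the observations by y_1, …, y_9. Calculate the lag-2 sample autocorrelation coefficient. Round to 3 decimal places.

Mean ȳ = (51.7 + 53.1 + 49.2 + 47.6 + 51.5 + 53.3 + 47.4 + 47.8 + 51.5)/9 = 50.3444
Numerator Σ_{t=1}^{7}(y_t−ȳ)(y_{t+2}−ȳ) = -32.8728
Denominator Σ(y_t−ȳ)² = 44.8222
r_2 = -32.8728 / 44.8222 = -0.733

-0.733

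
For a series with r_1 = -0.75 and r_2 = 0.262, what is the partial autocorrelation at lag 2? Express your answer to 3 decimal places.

-0.687

φ_{22} = (r_2 − r_1²) / (1 − r_1²)
r_1² = (-0.75)² = 0.5625
Numerator = 0.262 − 0.5625 = -0.3005; denominator = 1 − 0.5625 = 0.4375
φ_{22} = -0.3005 / 0.4375 = -0.687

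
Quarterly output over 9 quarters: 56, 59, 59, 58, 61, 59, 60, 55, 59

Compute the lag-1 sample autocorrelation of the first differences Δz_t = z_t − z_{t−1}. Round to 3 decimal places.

-0.542

First differences Δz: 3, 0, -1, 3, -2, 1, -5, 4
Mean of differences = 0.3750
Numerator Σ(Δz_t−Δz̄)(Δz_{t+1}−Δz̄) = -34.6406
Denominator Σ(Δz_t−Δz̄)² = 63.8750
r_1(Δz) = -34.6406 / 63.8750 = -0.542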